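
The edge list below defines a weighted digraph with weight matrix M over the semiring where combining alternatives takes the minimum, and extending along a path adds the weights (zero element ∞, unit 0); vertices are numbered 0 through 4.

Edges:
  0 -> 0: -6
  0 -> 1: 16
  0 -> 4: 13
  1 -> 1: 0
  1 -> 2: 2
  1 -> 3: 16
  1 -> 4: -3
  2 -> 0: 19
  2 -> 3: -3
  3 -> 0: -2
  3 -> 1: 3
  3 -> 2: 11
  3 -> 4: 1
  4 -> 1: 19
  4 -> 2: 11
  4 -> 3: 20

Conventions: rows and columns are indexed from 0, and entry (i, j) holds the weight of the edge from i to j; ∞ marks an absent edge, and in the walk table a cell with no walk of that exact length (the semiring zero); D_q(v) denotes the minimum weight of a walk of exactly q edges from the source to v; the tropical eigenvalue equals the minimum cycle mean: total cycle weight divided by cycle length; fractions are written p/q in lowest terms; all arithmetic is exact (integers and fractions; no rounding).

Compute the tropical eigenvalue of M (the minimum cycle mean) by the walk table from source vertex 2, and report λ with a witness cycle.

q=0: [∞, ∞, 0, ∞, ∞]
q=1: [19, ∞, ∞, -3, ∞]
q=2: [-5, 0, 8, ∞, -2]
q=3: [-11, 0, 2, 5, -3]
q=4: [-17, 0, 2, -1, -3]
q=5: [-23, -1, 2, -1, -4]
Optimal cycle mean attained by: cycle 0->0, total (-6), length 1.
Answer: λ = -6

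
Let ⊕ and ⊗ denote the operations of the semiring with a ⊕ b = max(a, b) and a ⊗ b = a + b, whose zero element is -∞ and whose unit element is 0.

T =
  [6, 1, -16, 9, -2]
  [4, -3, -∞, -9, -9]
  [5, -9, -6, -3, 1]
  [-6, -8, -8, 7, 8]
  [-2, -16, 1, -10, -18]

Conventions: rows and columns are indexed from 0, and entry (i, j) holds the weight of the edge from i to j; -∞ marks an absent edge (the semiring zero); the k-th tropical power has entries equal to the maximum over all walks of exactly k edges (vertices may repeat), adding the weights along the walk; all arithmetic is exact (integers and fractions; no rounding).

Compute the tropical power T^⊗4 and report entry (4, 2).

T^⊗2:
  [12, 7, 1, 16, 17]
  [10, 5, -8, 13, 2]
  [11, 6, 2, 14, 5]
  [6, -1, 9, 14, 15]
  [6, -1, -5, 7, 2]
T^⊗3:
  [18, 13, 18, 23, 24]
  [16, 11, 5, 20, 21]
  [17, 12, 6, 21, 22]
  [14, 7, 16, 21, 22]
  [12, 7, 3, 15, 15]
T^⊗4:
  [24, 19, 25, 30, 31]
  [22, 17, 22, 27, 28]
  [23, 18, 23, 28, 29]
  [21, 15, 23, 28, 29]
  [18, 13, 16, 22, 23]
Key observation: the optimum is the walk 4->0->3->4->2, with weight (-2) + 9 + 8 + 1 = 16.
Optimal value attained by: walk 4->0->3->4->2.
Answer: (T^⊗4)[4][2] = 16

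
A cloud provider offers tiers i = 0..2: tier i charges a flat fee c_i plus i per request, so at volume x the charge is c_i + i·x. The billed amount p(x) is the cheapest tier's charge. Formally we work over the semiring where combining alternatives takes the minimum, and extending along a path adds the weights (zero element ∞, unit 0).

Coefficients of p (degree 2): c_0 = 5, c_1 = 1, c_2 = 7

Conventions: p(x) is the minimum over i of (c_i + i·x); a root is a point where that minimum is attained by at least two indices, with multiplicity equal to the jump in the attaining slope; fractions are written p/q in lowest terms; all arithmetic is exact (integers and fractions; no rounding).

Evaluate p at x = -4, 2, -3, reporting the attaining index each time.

p(-4) = min(5+0·(-4)=5, 1+1·(-4)=-3, 7+2·(-4)=-1) = -3 (attained by i=1)
p(2) = min(5+0·2=5, 1+1·2=3, 7+2·2=11) = 3 (attained by i=1)
p(-3) = min(5+0·(-3)=5, 1+1·(-3)=-2, 7+2·(-3)=1) = -2 (attained by i=1)
Answer: p(-4) = -3; p(2) = 3; p(-3) = -2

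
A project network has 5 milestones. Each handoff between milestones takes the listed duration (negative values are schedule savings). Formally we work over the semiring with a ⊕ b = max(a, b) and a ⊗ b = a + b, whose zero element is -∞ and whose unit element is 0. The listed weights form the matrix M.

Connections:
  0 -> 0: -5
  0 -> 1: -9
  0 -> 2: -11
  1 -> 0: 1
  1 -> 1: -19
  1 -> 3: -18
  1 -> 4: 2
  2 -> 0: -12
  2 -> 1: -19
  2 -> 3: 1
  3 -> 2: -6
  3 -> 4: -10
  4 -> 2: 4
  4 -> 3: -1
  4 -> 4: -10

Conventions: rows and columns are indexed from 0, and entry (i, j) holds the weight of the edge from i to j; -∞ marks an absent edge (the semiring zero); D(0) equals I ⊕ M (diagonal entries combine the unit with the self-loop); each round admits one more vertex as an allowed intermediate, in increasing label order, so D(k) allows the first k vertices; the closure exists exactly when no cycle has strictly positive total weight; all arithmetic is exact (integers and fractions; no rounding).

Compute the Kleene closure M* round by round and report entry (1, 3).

D(0):
  [0, -9, -11, -∞, -∞]
  [1, 0, -∞, -18, 2]
  [-12, -19, 0, 1, -∞]
  [-∞, -∞, -6, 0, -10]
  [-∞, -∞, 4, -1, 0]
D(1):
  [0, -9, -11, -∞, -∞]
  [1, 0, -10, -18, 2]
  [-12, -19, 0, 1, -∞]
  [-∞, -∞, -6, 0, -10]
  [-∞, -∞, 4, -1, 0]
D(2):
  [0, -9, -11, -27, -7]
  [1, 0, -10, -18, 2]
  [-12, -19, 0, 1, -17]
  [-∞, -∞, -6, 0, -10]
  [-∞, -∞, 4, -1, 0]
D(3):
  [0, -9, -11, -10, -7]
  [1, 0, -10, -9, 2]
  [-12, -19, 0, 1, -17]
  [-18, -25, -6, 0, -10]
  [-8, -15, 4, 5, 0]
D(4):
  [0, -9, -11, -10, -7]
  [1, 0, -10, -9, 2]
  [-12, -19, 0, 1, -9]
  [-18, -25, -6, 0, -10]
  [-8, -15, 4, 5, 0]
D(5):
  [0, -9, -3, -2, -7]
  [1, 0, 6, 7, 2]
  [-12, -19, 0, 1, -9]
  [-18, -25, -6, 0, -10]
  [-8, -15, 4, 5, 0]
Answer: M*[1][3] = 7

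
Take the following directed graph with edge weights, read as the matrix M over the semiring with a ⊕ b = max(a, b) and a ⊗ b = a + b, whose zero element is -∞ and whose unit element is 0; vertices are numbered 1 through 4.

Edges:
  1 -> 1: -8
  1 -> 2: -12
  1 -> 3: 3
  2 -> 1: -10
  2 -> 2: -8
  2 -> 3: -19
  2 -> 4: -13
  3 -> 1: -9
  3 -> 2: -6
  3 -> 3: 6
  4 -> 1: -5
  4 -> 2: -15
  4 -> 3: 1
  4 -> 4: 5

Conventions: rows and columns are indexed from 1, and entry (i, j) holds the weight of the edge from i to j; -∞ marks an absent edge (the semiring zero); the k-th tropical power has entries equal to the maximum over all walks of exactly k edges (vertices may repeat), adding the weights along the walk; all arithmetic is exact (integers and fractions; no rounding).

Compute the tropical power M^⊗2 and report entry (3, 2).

M^⊗2:
  [-6, -3, 9, -25]
  [-18, -16, -7, -8]
  [-3, 0, 12, -19]
  [0, -5, 7, 10]
Key observation: the optimum is the walk 3->3->2, with weight 6 + (-6) = 0.
Optimal value attained by: walk 3->3->2.
Answer: (M^⊗2)[3][2] = 0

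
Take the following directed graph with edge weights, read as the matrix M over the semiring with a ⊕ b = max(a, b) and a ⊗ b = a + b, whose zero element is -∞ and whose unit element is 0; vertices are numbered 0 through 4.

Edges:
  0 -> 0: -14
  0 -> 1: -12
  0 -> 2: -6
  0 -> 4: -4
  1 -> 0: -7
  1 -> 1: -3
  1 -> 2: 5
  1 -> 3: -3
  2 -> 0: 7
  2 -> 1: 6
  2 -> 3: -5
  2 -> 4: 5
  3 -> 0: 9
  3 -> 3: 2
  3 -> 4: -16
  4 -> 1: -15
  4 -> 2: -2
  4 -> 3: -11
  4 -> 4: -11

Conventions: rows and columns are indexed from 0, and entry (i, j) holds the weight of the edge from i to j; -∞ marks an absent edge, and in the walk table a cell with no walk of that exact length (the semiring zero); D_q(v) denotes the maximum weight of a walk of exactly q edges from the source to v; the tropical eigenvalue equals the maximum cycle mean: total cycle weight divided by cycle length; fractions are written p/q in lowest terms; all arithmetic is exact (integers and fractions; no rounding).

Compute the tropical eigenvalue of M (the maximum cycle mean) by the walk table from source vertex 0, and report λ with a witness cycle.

q=0: [0, -∞, -∞, -∞, -∞]
q=1: [-14, -12, -6, -∞, -4]
q=2: [1, 0, -6, -11, -1]
q=3: [1, 0, 5, -3, -1]
q=4: [12, 11, 5, 0, 10]
q=5: [12, 11, 16, 8, 10]
Optimal cycle mean attained by: cycle 1->2->1, total 5 + 6, length 2.
Answer: λ = 11/2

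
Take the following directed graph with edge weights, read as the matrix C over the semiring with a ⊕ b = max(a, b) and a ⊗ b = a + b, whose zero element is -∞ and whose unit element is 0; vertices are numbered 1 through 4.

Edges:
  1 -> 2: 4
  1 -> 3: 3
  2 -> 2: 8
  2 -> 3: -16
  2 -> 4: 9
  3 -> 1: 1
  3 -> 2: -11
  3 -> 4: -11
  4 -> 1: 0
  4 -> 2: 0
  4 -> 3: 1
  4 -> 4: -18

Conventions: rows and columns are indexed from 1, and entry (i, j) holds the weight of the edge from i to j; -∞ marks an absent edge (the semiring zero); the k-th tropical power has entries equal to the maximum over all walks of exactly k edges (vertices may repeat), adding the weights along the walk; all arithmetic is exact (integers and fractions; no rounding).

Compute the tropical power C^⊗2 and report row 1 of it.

C^⊗2:
  [4, 12, -12, 13]
  [9, 16, 10, 17]
  [-11, 5, 4, -2]
  [2, 8, 3, 9]
Answer: row 1 of C^⊗2 = [4, 12, -12, 13]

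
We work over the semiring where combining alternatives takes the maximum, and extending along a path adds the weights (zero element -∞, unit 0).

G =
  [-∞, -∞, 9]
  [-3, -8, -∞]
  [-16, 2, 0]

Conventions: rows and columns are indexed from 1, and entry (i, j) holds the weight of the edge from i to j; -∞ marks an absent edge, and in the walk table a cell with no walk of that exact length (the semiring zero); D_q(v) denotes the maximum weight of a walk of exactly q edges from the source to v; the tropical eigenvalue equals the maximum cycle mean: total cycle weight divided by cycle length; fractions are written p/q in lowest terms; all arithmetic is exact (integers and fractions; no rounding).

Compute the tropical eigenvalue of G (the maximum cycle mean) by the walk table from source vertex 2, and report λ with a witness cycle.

q=0: [-∞, 0, -∞]
q=1: [-3, -8, -∞]
q=2: [-11, -16, 6]
q=3: [-10, 8, 6]
Optimal cycle mean attained by: cycle 1->3->2->1, total 9 + 2 + (-3), length 3.
Answer: λ = 8/3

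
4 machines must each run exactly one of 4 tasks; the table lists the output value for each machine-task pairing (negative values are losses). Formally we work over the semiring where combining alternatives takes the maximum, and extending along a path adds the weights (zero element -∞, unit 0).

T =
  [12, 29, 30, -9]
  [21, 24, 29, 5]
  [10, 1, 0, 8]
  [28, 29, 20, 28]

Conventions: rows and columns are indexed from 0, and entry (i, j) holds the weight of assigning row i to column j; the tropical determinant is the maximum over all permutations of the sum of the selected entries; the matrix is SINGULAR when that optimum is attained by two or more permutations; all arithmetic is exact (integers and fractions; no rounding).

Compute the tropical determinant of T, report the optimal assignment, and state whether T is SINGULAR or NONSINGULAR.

σ = (0, 1, 2, 3): 12 + 24 + 0 + 28 = 64
σ = (0, 1, 3, 2): 12 + 24 + 8 + 20 = 64
σ = (0, 2, 1, 3): 12 + 29 + 1 + 28 = 70
σ = (0, 2, 3, 1): 12 + 29 + 8 + 29 = 78
σ = (0, 3, 1, 2): 12 + 5 + 1 + 20 = 38
σ = (0, 3, 2, 1): 12 + 5 + 0 + 29 = 46
σ = (1, 0, 2, 3): 29 + 21 + 0 + 28 = 78
σ = (1, 0, 3, 2): 29 + 21 + 8 + 20 = 78
σ = (1, 2, 0, 3): 29 + 29 + 10 + 28 = 96
σ = (1, 2, 3, 0): 29 + 29 + 8 + 28 = 94
σ = (1, 3, 0, 2): 29 + 5 + 10 + 20 = 64
σ = (1, 3, 2, 0): 29 + 5 + 0 + 28 = 62
σ = (2, 0, 1, 3): 30 + 21 + 1 + 28 = 80
σ = (2, 0, 3, 1): 30 + 21 + 8 + 29 = 88
σ = (2, 1, 0, 3): 30 + 24 + 10 + 28 = 92
σ = (2, 1, 3, 0): 30 + 24 + 8 + 28 = 90
σ = (2, 3, 0, 1): 30 + 5 + 10 + 29 = 74
σ = (2, 3, 1, 0): 30 + 5 + 1 + 28 = 64
σ = (3, 0, 1, 2): (-9) + 21 + 1 + 20 = 33
σ = (3, 0, 2, 1): (-9) + 21 + 0 + 29 = 41
σ = (3, 1, 0, 2): (-9) + 24 + 10 + 20 = 45
σ = (3, 1, 2, 0): (-9) + 24 + 0 + 28 = 43
σ = (3, 2, 0, 1): (-9) + 29 + 10 + 29 = 59
σ = (3, 2, 1, 0): (-9) + 29 + 1 + 28 = 49
Optimal value attained by: σ = (1, 2, 0, 3).
Answer: det⊕(T) = 96; verdict: NONSINGULAR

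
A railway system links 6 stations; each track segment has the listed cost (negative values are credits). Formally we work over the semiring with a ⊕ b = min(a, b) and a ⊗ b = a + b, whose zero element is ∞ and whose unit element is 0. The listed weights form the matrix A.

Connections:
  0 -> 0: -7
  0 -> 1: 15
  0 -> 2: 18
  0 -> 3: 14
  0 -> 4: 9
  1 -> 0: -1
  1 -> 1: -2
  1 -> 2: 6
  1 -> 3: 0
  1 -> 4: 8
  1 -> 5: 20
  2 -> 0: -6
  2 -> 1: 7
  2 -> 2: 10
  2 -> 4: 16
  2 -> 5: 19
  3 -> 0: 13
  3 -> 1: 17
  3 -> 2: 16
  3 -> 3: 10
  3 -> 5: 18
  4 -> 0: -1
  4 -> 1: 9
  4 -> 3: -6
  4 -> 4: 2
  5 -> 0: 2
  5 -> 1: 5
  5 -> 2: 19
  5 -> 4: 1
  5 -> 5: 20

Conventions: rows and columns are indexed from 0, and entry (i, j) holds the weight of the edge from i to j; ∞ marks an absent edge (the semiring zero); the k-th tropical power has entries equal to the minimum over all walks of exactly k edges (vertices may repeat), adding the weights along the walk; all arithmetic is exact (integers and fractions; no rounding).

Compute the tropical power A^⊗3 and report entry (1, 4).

A^⊗2:
  [-14, 8, 11, 3, 2, 32]
  [-8, -4, 4, -2, 6, 18]
  [-13, 5, 12, 7, 3, 27]
  [6, 15, 23, 17, 19, 28]
  [-8, 7, 10, -4, 4, 12]
  [-5, 3, 11, -5, 3, 25]
A^⊗3:
  [-21, 1, 4, -4, -5, 21]
  [-15, -6, 2, -4, 1, 16]
  [-20, 2, 5, -3, -4, 25]
  [-1, 13, 21, 13, 15, 35]
  [-15, 5, 10, -2, 1, 14]
  [-12, 1, 9, -3, 4, 13]
Key observation: the optimum is the walk 1->0->0->4, with weight (-1) + (-7) + 9 = 1.
Optimal value attained by: walk 1->0->0->4.
Answer: (A^⊗3)[1][4] = 1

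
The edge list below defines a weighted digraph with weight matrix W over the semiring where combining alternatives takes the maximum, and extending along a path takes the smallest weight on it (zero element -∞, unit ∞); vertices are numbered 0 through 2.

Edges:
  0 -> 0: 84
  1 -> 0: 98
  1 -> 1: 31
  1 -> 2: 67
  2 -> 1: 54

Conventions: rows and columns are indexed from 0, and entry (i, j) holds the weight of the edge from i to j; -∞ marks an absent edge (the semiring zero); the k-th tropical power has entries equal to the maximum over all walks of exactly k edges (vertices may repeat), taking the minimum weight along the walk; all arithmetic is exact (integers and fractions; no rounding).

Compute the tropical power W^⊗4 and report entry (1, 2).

W^⊗2:
  [84, -∞, -∞]
  [84, 54, 31]
  [54, 31, 54]
W^⊗3:
  [84, -∞, -∞]
  [84, 31, 54]
  [54, 54, 31]
W^⊗4:
  [84, -∞, -∞]
  [84, 54, 31]
  [54, 31, 54]
Key observation: the optimum is the walk 1->1->2->1->2, with weight 31 min 67 min 54 min 67 = 31.
Optimal value attained by: walk 1->1->2->1->2.
Answer: (W^⊗4)[1][2] = 31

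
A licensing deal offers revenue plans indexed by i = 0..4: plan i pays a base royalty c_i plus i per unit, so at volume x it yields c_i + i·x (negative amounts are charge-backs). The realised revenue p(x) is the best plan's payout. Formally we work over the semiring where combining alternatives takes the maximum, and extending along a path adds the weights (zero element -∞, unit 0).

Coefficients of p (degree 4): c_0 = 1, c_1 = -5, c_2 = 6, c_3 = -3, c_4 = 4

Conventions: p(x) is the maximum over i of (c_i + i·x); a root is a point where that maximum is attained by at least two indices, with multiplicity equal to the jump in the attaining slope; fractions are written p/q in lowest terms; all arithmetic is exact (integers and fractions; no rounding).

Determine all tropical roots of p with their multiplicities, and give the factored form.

hull edge (i=0, c=1) to (i=2, c=6): slope 5/2, span 2
hull edge (i=2, c=6) to (i=4, c=4): slope -1, span 2
Factored form: p(x) = 4 ⊗ (x ⊕ (-5/2)) ⊗ (x ⊕ (-5/2)) ⊗ (x ⊕ 1) ⊗ (x ⊕ 1)
Answer: roots = -5/2 (mult 2), 1 (mult 2)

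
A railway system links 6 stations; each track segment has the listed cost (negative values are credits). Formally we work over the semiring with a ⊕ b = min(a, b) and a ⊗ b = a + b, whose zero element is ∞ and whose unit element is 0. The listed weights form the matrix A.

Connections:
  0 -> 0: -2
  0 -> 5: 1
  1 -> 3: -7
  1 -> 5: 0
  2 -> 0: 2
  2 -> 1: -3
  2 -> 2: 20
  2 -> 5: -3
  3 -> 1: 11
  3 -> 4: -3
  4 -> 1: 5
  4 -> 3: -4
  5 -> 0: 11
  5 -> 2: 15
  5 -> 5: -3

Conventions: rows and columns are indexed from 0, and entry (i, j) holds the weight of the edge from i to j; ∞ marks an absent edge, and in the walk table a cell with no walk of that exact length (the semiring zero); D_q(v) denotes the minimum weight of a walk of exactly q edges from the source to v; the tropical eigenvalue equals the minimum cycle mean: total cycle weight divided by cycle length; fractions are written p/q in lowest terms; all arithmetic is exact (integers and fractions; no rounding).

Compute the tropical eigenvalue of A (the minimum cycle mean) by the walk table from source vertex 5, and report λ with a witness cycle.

q=0: [∞, ∞, ∞, ∞, ∞, 0]
q=1: [11, ∞, 15, ∞, ∞, -3]
q=2: [8, 12, 12, ∞, ∞, -6]
q=3: [5, 9, 9, 5, ∞, -9]
q=4: [2, 6, 6, 2, 2, -12]
q=5: [-1, 3, 3, -2, -1, -15]
q=6: [-4, 0, 0, -5, -5, -18]
Optimal cycle mean attained by: cycle 3->4->3, total (-3) + (-4), length 2.
Answer: λ = -7/2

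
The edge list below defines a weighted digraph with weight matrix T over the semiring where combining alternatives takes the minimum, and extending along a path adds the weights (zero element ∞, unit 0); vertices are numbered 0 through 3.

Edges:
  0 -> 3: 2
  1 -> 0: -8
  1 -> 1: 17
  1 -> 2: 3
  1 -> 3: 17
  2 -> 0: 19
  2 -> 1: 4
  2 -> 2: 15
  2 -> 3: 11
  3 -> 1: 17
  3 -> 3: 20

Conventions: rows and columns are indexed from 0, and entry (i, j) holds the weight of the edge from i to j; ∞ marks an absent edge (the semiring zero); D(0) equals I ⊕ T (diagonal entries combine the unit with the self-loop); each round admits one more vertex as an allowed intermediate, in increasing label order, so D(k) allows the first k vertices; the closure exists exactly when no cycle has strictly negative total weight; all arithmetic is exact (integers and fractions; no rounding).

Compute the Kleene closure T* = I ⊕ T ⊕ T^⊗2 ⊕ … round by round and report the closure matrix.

D(0):
  [0, ∞, ∞, 2]
  [-8, 0, 3, 17]
  [19, 4, 0, 11]
  [∞, 17, ∞, 0]
D(1):
  [0, ∞, ∞, 2]
  [-8, 0, 3, -6]
  [19, 4, 0, 11]
  [∞, 17, ∞, 0]
D(2):
  [0, ∞, ∞, 2]
  [-8, 0, 3, -6]
  [-4, 4, 0, -2]
  [9, 17, 20, 0]
D(3):
  [0, ∞, ∞, 2]
  [-8, 0, 3, -6]
  [-4, 4, 0, -2]
  [9, 17, 20, 0]
D(4):
  [0, 19, 22, 2]
  [-8, 0, 3, -6]
  [-4, 4, 0, -2]
  [9, 17, 20, 0]
Answer: T* = [[0, 19, 22, 2], [-8, 0, 3, -6], [-4, 4, 0, -2], [9, 17, 20, 0]]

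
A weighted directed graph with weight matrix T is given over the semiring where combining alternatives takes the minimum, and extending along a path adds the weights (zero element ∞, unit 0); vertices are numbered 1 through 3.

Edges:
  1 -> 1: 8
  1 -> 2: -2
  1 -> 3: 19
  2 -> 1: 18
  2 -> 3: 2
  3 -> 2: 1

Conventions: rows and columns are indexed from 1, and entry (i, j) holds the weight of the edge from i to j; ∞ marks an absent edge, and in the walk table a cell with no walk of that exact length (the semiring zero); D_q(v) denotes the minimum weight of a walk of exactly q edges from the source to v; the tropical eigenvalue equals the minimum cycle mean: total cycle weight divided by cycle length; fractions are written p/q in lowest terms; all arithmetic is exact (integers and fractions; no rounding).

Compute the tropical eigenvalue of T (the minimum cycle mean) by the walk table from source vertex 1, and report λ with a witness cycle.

q=0: [0, ∞, ∞]
q=1: [8, -2, 19]
q=2: [16, 6, 0]
q=3: [24, 1, 8]
Optimal cycle mean attained by: cycle 2->3->2, total 2 + 1, length 2.
Answer: λ = 3/2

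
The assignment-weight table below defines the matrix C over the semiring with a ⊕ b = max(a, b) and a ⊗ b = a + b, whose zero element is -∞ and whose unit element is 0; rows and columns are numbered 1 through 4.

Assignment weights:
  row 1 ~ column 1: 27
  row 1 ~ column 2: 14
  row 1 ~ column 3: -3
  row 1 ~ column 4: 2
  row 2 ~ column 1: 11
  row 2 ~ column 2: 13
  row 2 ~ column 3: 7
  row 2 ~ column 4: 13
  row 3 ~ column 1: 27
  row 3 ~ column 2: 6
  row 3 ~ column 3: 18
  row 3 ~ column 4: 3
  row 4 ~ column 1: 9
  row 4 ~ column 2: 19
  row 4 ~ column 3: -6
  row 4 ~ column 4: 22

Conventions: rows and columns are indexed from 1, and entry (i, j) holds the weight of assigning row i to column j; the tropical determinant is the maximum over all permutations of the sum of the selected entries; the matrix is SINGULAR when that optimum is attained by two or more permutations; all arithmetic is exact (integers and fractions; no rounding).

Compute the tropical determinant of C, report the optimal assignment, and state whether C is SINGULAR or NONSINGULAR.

σ = (1, 2, 3, 4): 27 + 13 + 18 + 22 = 80
σ = (1, 2, 4, 3): 27 + 13 + 3 + (-6) = 37
σ = (1, 3, 2, 4): 27 + 7 + 6 + 22 = 62
σ = (1, 3, 4, 2): 27 + 7 + 3 + 19 = 56
σ = (1, 4, 2, 3): 27 + 13 + 6 + (-6) = 40
σ = (1, 4, 3, 2): 27 + 13 + 18 + 19 = 77
σ = (2, 1, 3, 4): 14 + 11 + 18 + 22 = 65
σ = (2, 1, 4, 3): 14 + 11 + 3 + (-6) = 22
σ = (2, 3, 1, 4): 14 + 7 + 27 + 22 = 70
σ = (2, 3, 4, 1): 14 + 7 + 3 + 9 = 33
σ = (2, 4, 1, 3): 14 + 13 + 27 + (-6) = 48
σ = (2, 4, 3, 1): 14 + 13 + 18 + 9 = 54
σ = (3, 1, 2, 4): (-3) + 11 + 6 + 22 = 36
σ = (3, 1, 4, 2): (-3) + 11 + 3 + 19 = 30
σ = (3, 2, 1, 4): (-3) + 13 + 27 + 22 = 59
σ = (3, 2, 4, 1): (-3) + 13 + 3 + 9 = 22
σ = (3, 4, 1, 2): (-3) + 13 + 27 + 19 = 56
σ = (3, 4, 2, 1): (-3) + 13 + 6 + 9 = 25
σ = (4, 1, 2, 3): 2 + 11 + 6 + (-6) = 13
σ = (4, 1, 3, 2): 2 + 11 + 18 + 19 = 50
σ = (4, 2, 1, 3): 2 + 13 + 27 + (-6) = 36
σ = (4, 2, 3, 1): 2 + 13 + 18 + 9 = 42
σ = (4, 3, 1, 2): 2 + 7 + 27 + 19 = 55
σ = (4, 3, 2, 1): 2 + 7 + 6 + 9 = 24
Optimal value attained by: σ = (1, 2, 3, 4).
Answer: det⊕(C) = 80; verdict: NONSINGULAR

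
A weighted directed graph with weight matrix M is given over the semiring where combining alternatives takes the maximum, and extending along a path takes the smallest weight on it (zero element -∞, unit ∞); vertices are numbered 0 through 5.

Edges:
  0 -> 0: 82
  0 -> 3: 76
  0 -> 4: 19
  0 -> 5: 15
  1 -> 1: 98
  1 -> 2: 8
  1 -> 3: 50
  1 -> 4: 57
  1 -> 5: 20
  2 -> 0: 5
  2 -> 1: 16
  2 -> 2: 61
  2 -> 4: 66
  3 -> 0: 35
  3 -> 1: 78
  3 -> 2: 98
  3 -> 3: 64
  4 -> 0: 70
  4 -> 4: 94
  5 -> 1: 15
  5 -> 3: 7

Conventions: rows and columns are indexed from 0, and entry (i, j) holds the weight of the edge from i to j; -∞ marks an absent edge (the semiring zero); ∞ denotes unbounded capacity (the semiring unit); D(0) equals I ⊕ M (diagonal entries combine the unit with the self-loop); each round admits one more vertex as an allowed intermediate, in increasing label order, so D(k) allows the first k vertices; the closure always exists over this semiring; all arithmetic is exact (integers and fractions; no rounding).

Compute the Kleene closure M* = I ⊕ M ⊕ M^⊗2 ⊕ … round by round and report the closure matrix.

D(0):
  [∞, -∞, -∞, 76, 19, 15]
  [-∞, ∞, 8, 50, 57, 20]
  [5, 16, ∞, -∞, 66, -∞]
  [35, 78, 98, ∞, -∞, -∞]
  [70, -∞, -∞, -∞, ∞, -∞]
  [-∞, 15, -∞, 7, -∞, ∞]
D(1):
  [∞, -∞, -∞, 76, 19, 15]
  [-∞, ∞, 8, 50, 57, 20]
  [5, 16, ∞, 5, 66, 5]
  [35, 78, 98, ∞, 19, 15]
  [70, -∞, -∞, 70, ∞, 15]
  [-∞, 15, -∞, 7, -∞, ∞]
D(2):
  [∞, -∞, -∞, 76, 19, 15]
  [-∞, ∞, 8, 50, 57, 20]
  [5, 16, ∞, 16, 66, 16]
  [35, 78, 98, ∞, 57, 20]
  [70, -∞, -∞, 70, ∞, 15]
  [-∞, 15, 8, 15, 15, ∞]
D(3):
  [∞, -∞, -∞, 76, 19, 15]
  [5, ∞, 8, 50, 57, 20]
  [5, 16, ∞, 16, 66, 16]
  [35, 78, 98, ∞, 66, 20]
  [70, -∞, -∞, 70, ∞, 15]
  [5, 15, 8, 15, 15, ∞]
D(4):
  [∞, 76, 76, 76, 66, 20]
  [35, ∞, 50, 50, 57, 20]
  [16, 16, ∞, 16, 66, 16]
  [35, 78, 98, ∞, 66, 20]
  [70, 70, 70, 70, ∞, 20]
  [15, 15, 15, 15, 15, ∞]
D(5):
  [∞, 76, 76, 76, 66, 20]
  [57, ∞, 57, 57, 57, 20]
  [66, 66, ∞, 66, 66, 20]
  [66, 78, 98, ∞, 66, 20]
  [70, 70, 70, 70, ∞, 20]
  [15, 15, 15, 15, 15, ∞]
D(6):
  [∞, 76, 76, 76, 66, 20]
  [57, ∞, 57, 57, 57, 20]
  [66, 66, ∞, 66, 66, 20]
  [66, 78, 98, ∞, 66, 20]
  [70, 70, 70, 70, ∞, 20]
  [15, 15, 15, 15, 15, ∞]
Answer: M* = [[∞, 76, 76, 76, 66, 20], [57, ∞, 57, 57, 57, 20], [66, 66, ∞, 66, 66, 20], [66, 78, 98, ∞, 66, 20], [70, 70, 70, 70, ∞, 20], [15, 15, 15, 15, 15, ∞]]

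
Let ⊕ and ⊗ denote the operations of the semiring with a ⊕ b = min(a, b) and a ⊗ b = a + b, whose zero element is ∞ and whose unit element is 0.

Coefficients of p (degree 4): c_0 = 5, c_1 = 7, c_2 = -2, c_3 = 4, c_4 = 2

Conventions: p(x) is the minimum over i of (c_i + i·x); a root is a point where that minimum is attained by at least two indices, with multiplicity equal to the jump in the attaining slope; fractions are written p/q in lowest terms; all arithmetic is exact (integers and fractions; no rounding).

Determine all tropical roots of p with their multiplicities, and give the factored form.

hull edge (i=0, c=5) to (i=2, c=-2): slope -7/2, span 2
hull edge (i=2, c=-2) to (i=4, c=2): slope 2, span 2
Factored form: p(x) = 2 ⊗ (x ⊕ (-2)) ⊗ (x ⊕ (-2)) ⊗ (x ⊕ 7/2) ⊗ (x ⊕ 7/2)
Answer: roots = -2 (mult 2), 7/2 (mult 2)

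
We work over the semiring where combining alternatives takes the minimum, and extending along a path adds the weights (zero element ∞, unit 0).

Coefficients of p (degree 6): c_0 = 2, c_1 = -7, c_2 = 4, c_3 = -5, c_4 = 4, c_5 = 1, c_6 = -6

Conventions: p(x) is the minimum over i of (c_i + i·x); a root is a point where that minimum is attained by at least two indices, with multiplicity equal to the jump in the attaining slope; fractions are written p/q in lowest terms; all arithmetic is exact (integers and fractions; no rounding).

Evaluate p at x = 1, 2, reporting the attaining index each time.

p(1) = min(2+0·1=2, -7+1·1=-6, 4+2·1=6, -5+3·1=-2, 4+4·1=8, 1+5·1=6, -6+6·1=0) = -6 (attained by i=1)
p(2) = min(2+0·2=2, -7+1·2=-5, 4+2·2=8, -5+3·2=1, 4+4·2=12, 1+5·2=11, -6+6·2=6) = -5 (attained by i=1)
Answer: p(1) = -6; p(2) = -5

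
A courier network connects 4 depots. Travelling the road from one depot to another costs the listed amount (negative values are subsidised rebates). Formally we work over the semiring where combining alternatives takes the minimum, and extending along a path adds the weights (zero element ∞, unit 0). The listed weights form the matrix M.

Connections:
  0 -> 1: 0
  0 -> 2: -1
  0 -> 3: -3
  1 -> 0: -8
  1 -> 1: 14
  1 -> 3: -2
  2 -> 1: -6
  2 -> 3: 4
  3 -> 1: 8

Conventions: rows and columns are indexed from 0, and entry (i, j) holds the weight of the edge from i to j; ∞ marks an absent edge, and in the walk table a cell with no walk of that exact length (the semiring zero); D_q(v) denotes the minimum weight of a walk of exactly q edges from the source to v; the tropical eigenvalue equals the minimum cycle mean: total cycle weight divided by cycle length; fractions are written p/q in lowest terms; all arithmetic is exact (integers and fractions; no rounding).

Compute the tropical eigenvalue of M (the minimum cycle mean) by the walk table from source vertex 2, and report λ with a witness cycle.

q=0: [∞, ∞, 0, ∞]
q=1: [∞, -6, ∞, 4]
q=2: [-14, 8, ∞, -8]
q=3: [0, -14, -15, -17]
q=4: [-22, -21, -1, -16]
Optimal cycle mean attained by: cycle 0->2->1->0, total (-1) + (-6) + (-8), length 3.
Answer: λ = -5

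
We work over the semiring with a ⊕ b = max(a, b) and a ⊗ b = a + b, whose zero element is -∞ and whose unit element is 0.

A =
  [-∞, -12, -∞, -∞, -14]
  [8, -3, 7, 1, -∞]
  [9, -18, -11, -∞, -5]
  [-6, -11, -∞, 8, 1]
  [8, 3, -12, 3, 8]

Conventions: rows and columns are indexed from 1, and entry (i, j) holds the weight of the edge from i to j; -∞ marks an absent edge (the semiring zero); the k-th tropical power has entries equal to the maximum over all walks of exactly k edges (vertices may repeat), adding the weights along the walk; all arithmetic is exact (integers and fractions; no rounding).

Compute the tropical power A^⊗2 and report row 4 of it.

A^⊗2:
  [-4, -11, -5, -11, -6]
  [16, -4, 4, 9, 2]
  [3, -2, -11, -2, 3]
  [9, 4, -4, 16, 9]
  [16, 11, 10, 11, 16]
Answer: row 4 of A^⊗2 = [9, 4, -4, 16, 9]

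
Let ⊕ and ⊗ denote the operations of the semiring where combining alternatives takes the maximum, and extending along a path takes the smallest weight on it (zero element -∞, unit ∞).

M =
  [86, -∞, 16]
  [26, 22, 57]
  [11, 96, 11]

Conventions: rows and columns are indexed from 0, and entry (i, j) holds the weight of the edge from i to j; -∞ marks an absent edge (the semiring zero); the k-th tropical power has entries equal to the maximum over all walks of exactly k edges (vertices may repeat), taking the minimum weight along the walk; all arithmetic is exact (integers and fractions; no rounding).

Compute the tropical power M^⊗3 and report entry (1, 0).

M^⊗2:
  [86, 16, 16]
  [26, 57, 22]
  [26, 22, 57]
M^⊗3:
  [86, 16, 16]
  [26, 22, 57]
  [26, 57, 22]
Key observation: the optimum is the walk 1->0->0->0, with weight 26 min 86 min 86 = 26.
Optimal value attained by: walk 1->0->0->0.
Answer: (M^⊗3)[1][0] = 26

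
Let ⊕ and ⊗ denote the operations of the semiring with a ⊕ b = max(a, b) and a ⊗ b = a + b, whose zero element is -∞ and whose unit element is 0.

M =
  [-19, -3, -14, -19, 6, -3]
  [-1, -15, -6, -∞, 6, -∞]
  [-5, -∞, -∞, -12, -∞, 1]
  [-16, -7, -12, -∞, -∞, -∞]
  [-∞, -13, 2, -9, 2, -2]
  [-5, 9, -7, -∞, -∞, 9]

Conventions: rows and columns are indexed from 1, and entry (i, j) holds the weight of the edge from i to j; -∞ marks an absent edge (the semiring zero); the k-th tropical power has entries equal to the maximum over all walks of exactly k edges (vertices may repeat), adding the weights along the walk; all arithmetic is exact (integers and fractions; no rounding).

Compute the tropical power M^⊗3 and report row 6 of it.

M^⊗2:
  [-4, 6, 8, -3, 8, 6]
  [-11, -4, 8, -3, 8, 4]
  [-4, 10, -6, -24, 1, 10]
  [-8, -19, -13, -24, -1, -11]
  [-3, 7, 4, -7, 4, 7]
  [8, 18, 3, -19, 15, 18]
M^⊗3:
  [5, 15, 10, -1, 12, 15]
  [3, 13, 10, -1, 10, 13]
  [9, 19, 4, -8, 16, 19]
  [-16, -2, 1, -10, 1, -2]
  [6, 16, 6, -5, 13, 16]
  [17, 27, 17, 6, 24, 27]
Answer: row 6 of M^⊗3 = [17, 27, 17, 6, 24, 27]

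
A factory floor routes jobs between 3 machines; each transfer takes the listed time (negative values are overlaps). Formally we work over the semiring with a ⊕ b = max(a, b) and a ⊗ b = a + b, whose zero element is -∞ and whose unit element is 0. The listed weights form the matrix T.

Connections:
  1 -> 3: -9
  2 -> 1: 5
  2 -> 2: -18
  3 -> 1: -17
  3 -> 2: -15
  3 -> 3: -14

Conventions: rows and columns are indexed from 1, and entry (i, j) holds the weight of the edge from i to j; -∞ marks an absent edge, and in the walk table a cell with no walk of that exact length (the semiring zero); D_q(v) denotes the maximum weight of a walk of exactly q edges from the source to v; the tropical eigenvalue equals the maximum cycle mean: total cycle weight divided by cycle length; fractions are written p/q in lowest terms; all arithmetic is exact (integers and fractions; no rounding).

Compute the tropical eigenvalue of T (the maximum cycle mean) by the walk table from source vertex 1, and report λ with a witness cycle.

q=0: [0, -∞, -∞]
q=1: [-∞, -∞, -9]
q=2: [-26, -24, -23]
q=3: [-19, -38, -35]
Optimal cycle mean attained by: cycle 1->3->2->1, total (-9) + (-15) + 5, length 3.
Answer: λ = -19/3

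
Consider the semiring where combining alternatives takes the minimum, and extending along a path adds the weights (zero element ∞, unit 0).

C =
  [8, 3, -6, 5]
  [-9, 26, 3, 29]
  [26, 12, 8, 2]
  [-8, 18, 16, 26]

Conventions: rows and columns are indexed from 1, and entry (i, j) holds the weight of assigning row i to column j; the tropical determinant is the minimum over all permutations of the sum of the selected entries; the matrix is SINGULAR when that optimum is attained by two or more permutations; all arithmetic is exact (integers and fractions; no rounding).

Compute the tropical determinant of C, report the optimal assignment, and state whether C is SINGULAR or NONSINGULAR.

σ = (1, 2, 3, 4): 8 + 26 + 8 + 26 = 68
σ = (1, 2, 4, 3): 8 + 26 + 2 + 16 = 52
σ = (1, 3, 2, 4): 8 + 3 + 12 + 26 = 49
σ = (1, 3, 4, 2): 8 + 3 + 2 + 18 = 31
σ = (1, 4, 2, 3): 8 + 29 + 12 + 16 = 65
σ = (1, 4, 3, 2): 8 + 29 + 8 + 18 = 63
σ = (2, 1, 3, 4): 3 + (-9) + 8 + 26 = 28
σ = (2, 1, 4, 3): 3 + (-9) + 2 + 16 = 12
σ = (2, 3, 1, 4): 3 + 3 + 26 + 26 = 58
σ = (2, 3, 4, 1): 3 + 3 + 2 + (-8) = 0
σ = (2, 4, 1, 3): 3 + 29 + 26 + 16 = 74
σ = (2, 4, 3, 1): 3 + 29 + 8 + (-8) = 32
σ = (3, 1, 2, 4): (-6) + (-9) + 12 + 26 = 23
σ = (3, 1, 4, 2): (-6) + (-9) + 2 + 18 = 5
σ = (3, 2, 1, 4): (-6) + 26 + 26 + 26 = 72
σ = (3, 2, 4, 1): (-6) + 26 + 2 + (-8) = 14
σ = (3, 4, 1, 2): (-6) + 29 + 26 + 18 = 67
σ = (3, 4, 2, 1): (-6) + 29 + 12 + (-8) = 27
σ = (4, 1, 2, 3): 5 + (-9) + 12 + 16 = 24
σ = (4, 1, 3, 2): 5 + (-9) + 8 + 18 = 22
σ = (4, 2, 1, 3): 5 + 26 + 26 + 16 = 73
σ = (4, 2, 3, 1): 5 + 26 + 8 + (-8) = 31
σ = (4, 3, 1, 2): 5 + 3 + 26 + 18 = 52
σ = (4, 3, 2, 1): 5 + 3 + 12 + (-8) = 12
Optimal value attained by: σ = (2, 3, 4, 1).
Answer: det⊕(C) = 0; verdict: NONSINGULAR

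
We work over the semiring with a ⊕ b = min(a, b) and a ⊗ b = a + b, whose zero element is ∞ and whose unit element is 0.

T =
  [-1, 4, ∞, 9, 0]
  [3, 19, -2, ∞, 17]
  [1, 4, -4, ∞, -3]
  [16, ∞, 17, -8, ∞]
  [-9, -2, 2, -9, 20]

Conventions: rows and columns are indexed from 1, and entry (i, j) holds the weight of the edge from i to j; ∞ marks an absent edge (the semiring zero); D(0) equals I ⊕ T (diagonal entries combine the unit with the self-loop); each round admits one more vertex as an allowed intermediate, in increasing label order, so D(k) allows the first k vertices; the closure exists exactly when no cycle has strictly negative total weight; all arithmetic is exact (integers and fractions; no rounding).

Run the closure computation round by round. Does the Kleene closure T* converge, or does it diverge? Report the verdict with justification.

Detection: at round 0, diagonal entry (1, 1) turns strictly negative.
Key observation: the cycle 1->1 has total weight (-1), which is strictly negative.
Answer: DIVERGES — negative cycle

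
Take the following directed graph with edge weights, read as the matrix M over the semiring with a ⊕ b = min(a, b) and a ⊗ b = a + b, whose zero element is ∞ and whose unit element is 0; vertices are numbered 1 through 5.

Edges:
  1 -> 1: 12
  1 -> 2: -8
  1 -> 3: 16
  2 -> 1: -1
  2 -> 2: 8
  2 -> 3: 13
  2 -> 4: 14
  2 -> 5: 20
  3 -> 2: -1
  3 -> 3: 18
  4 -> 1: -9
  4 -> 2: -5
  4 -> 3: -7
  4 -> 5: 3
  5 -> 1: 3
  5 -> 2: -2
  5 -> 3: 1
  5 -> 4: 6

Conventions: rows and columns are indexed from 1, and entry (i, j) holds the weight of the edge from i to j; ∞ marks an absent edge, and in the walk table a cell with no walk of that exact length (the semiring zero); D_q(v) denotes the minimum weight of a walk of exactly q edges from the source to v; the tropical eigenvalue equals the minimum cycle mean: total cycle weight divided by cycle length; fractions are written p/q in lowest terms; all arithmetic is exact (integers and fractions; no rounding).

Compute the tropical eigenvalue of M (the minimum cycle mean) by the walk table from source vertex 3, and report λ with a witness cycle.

q=0: [∞, ∞, 0, ∞, ∞]
q=1: [∞, -1, 18, ∞, ∞]
q=2: [-2, 7, 12, 13, 19]
q=3: [4, -10, 6, 21, 16]
q=4: [-11, -4, 3, 4, 10]
q=5: [-5, -19, -3, 10, 7]
Optimal cycle mean attained by: cycle 1->2->1, total (-8) + (-1), length 2.
Answer: λ = -9/2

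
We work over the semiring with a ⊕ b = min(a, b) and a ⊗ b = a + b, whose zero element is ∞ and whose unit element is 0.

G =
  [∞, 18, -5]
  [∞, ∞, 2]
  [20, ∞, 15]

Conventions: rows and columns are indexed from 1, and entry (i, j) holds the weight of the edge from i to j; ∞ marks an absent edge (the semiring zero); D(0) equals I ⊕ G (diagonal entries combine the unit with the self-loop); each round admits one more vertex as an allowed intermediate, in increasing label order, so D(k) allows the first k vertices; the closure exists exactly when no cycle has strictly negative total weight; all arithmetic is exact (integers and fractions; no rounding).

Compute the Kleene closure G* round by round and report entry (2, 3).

D(0):
  [0, 18, -5]
  [∞, 0, 2]
  [20, ∞, 0]
D(1):
  [0, 18, -5]
  [∞, 0, 2]
  [20, 38, 0]
D(2):
  [0, 18, -5]
  [∞, 0, 2]
  [20, 38, 0]
D(3):
  [0, 18, -5]
  [22, 0, 2]
  [20, 38, 0]
Answer: G*[2][3] = 2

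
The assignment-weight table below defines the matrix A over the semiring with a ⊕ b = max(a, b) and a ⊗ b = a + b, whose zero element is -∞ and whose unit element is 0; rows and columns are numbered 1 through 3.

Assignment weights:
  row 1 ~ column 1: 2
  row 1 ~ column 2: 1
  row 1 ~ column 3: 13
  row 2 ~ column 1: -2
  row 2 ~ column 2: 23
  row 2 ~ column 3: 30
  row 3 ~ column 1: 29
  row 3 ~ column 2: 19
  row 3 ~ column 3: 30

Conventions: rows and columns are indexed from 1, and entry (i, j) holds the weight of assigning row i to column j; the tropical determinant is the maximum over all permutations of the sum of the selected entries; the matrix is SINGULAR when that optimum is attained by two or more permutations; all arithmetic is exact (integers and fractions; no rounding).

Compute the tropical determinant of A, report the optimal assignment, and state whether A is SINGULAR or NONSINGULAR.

σ = (1, 2, 3): 2 + 23 + 30 = 55
σ = (1, 3, 2): 2 + 30 + 19 = 51
σ = (2, 1, 3): 1 + (-2) + 30 = 29
σ = (2, 3, 1): 1 + 30 + 29 = 60
σ = (3, 1, 2): 13 + (-2) + 19 = 30
σ = (3, 2, 1): 13 + 23 + 29 = 65
Optimal value attained by: σ = (3, 2, 1).
Answer: det⊕(A) = 65; verdict: NONSINGULAR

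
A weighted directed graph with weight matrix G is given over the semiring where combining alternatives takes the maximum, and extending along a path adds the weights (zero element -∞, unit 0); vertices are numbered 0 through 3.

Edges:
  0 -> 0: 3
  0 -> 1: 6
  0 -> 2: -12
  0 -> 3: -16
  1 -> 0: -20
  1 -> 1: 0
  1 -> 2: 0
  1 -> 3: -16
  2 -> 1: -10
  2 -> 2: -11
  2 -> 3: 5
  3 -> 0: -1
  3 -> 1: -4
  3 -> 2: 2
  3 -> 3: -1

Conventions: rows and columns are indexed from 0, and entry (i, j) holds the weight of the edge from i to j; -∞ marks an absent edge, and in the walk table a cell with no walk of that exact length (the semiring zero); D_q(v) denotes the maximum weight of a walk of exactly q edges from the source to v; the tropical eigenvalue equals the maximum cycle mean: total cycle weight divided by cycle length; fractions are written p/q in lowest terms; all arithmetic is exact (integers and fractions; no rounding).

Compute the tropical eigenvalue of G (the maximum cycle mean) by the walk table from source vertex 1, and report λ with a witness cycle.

q=0: [-∞, 0, -∞, -∞]
q=1: [-20, 0, 0, -16]
q=2: [-17, 0, 0, 5]
q=3: [4, 1, 7, 5]
q=4: [7, 10, 7, 12]
Optimal cycle mean attained by: cycle 2->3->2, total 5 + 2, length 2.
Answer: λ = 7/2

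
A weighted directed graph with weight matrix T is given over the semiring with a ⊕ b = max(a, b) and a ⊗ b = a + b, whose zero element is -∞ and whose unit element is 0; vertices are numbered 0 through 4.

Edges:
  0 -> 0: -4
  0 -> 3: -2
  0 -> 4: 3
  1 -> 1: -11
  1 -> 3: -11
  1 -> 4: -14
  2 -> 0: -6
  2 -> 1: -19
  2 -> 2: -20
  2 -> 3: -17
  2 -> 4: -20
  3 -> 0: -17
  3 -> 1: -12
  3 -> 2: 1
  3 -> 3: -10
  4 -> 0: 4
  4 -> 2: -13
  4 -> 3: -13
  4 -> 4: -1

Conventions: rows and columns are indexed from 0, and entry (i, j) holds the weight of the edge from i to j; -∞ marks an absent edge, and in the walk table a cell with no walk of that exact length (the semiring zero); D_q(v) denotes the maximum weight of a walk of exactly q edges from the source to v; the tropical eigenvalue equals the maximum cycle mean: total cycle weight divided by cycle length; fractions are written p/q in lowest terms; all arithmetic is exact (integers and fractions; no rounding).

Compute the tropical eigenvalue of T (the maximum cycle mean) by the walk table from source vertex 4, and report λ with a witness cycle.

q=0: [-∞, -∞, -∞, -∞, 0]
q=1: [4, -∞, -13, -13, -1]
q=2: [3, -25, -12, 2, 7]
q=3: [11, -10, 3, 1, 6]
q=4: [10, -11, 2, 9, 14]
q=5: [18, -3, 10, 8, 13]
Optimal cycle mean attained by: cycle 0->4->0, total 3 + 4, length 2.
Answer: λ = 7/2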